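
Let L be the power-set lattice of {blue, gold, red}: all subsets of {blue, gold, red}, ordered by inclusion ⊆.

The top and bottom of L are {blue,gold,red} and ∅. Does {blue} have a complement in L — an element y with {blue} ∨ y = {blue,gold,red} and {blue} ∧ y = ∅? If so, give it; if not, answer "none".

Need y with {blue} ∨ y = {blue,gold,red} and {blue} ∧ y = ∅.
Checking each element gives: {gold,red}.

{gold,red}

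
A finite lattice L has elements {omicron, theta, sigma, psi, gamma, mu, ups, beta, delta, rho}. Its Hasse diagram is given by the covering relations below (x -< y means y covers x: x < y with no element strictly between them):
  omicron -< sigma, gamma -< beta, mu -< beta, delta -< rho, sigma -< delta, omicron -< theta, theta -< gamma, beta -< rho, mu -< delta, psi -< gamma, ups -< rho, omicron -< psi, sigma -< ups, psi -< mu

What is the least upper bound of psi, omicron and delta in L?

Common upper bounds of {psi, omicron, delta}: delta, rho.
The least among these is delta.

delta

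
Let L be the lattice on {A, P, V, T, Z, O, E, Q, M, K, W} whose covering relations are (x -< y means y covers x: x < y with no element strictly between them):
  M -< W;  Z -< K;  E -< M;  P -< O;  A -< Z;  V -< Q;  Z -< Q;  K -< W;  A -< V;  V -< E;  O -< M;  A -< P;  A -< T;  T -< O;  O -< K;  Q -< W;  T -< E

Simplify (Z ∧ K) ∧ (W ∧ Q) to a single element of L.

Z

Z ∧ K = Z
W ∧ Q = Q
Z ∧ Q = Z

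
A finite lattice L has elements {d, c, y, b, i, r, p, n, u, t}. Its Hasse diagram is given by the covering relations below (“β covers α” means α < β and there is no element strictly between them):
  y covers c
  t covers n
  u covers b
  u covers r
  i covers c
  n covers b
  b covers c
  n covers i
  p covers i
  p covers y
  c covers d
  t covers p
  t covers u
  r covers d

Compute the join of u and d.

Common upper bounds of {u, d}: t, u.
The least among these is u.

u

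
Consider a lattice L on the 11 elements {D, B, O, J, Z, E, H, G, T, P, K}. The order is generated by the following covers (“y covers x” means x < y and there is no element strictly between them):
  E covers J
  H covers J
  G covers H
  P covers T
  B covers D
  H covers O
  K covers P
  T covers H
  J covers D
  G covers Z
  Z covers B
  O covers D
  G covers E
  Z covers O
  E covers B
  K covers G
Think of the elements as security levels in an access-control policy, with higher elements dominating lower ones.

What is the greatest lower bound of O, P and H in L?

Common lower bounds of {O, P, H}: D, O.
The greatest among these is O.

O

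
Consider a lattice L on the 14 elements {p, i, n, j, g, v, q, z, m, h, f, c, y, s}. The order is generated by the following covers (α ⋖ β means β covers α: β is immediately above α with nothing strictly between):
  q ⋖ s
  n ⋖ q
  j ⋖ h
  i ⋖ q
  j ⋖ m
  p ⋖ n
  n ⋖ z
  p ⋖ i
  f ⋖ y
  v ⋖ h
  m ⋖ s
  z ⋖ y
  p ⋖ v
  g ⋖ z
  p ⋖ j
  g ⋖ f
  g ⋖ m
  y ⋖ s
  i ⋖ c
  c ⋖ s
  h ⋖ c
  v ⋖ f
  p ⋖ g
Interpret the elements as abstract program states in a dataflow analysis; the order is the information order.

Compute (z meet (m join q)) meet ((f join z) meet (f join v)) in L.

g

m ∨ q = s
z ∧ s = z
f ∨ z = y
f ∨ v = f
y ∧ f = f
z ∧ f = g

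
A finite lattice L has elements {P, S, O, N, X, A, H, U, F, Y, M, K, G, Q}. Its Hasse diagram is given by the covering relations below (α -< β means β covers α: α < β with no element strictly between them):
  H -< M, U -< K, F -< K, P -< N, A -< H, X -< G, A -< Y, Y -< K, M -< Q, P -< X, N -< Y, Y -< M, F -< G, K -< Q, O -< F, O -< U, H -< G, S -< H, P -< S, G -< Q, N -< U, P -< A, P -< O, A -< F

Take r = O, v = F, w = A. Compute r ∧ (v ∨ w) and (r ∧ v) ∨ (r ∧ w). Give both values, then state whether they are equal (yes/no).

v ∨ w = F, so r ∧ (v ∨ w) = O ∧ F = O.
r ∧ v = O and r ∧ w = P, so (r ∧ v) ∨ (r ∧ w) = O ∨ P = O.
Equal: yes.

O; O; yes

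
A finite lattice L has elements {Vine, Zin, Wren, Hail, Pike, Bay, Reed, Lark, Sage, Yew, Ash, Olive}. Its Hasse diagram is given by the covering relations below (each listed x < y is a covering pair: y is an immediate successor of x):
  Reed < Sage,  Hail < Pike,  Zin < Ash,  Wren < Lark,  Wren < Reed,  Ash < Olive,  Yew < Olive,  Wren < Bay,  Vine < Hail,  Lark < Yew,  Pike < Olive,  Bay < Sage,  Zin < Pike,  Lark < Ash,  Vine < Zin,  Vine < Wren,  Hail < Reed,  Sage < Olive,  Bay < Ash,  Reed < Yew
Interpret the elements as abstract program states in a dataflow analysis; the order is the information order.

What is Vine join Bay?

Bay

Common upper bounds of {Vine, Bay}: Ash, Bay, Olive, Sage.
The least among these is Bay.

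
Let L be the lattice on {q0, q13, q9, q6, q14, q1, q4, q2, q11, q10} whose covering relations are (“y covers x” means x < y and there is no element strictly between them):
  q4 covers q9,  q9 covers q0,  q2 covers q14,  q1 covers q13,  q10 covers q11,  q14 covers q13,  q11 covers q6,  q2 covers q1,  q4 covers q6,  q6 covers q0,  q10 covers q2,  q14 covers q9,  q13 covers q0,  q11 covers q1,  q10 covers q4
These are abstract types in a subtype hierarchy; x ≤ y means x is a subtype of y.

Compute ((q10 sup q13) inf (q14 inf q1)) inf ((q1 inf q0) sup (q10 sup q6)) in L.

q13

q10 ∨ q13 = q10
q14 ∧ q1 = q13
q10 ∧ q13 = q13
q1 ∧ q0 = q0
q10 ∨ q6 = q10
q0 ∨ q10 = q10
q13 ∧ q10 = q13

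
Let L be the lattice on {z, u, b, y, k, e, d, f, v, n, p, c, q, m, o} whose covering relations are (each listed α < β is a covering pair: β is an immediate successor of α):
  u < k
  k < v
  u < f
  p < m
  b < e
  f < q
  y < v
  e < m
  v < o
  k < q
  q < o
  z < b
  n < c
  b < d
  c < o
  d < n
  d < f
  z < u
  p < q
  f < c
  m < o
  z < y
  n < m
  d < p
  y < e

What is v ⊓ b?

z

Common lower bounds of {v, b}: z.
The greatest among these is z.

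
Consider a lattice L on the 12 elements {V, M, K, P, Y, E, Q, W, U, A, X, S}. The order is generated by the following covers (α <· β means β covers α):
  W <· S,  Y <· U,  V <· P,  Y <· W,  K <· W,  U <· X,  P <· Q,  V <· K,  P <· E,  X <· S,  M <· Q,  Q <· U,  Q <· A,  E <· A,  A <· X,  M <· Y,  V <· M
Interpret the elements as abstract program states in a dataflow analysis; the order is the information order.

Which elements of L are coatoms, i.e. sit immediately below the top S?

W, X

The coatoms are exactly the elements covered by S: W, X.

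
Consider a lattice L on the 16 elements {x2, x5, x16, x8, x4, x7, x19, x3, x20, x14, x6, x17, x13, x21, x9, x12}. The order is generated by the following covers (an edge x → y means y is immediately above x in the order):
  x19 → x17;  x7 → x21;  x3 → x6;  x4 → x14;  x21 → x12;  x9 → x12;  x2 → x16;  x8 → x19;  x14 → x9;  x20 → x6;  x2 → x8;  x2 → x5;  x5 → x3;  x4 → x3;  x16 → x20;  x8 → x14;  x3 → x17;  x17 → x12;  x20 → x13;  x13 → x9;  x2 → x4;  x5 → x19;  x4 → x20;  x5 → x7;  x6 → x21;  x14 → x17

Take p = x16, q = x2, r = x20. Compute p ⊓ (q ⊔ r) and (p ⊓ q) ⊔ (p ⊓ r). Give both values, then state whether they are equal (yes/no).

x16; x16; yes

q ⊔ r = x20, so p ⊓ (q ⊔ r) = x16 ⊓ x20 = x16.
p ⊓ q = x2 and p ⊓ r = x16, so (p ⊓ q) ⊔ (p ⊓ r) = x2 ⊔ x16 = x16.
Equal: yes.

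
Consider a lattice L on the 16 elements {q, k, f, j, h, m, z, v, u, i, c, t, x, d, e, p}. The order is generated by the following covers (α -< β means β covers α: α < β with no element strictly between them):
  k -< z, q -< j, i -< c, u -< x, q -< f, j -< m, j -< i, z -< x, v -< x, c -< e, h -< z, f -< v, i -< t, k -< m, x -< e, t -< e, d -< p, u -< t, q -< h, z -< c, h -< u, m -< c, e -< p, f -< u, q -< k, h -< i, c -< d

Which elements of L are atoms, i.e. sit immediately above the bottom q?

The atoms are exactly the elements that cover q: f, h, j, k.

f, h, j, k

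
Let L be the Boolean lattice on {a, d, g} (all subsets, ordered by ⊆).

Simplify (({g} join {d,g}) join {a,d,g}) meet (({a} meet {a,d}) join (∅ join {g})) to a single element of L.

{a,g}

{g} ∨ {d,g} = {d,g}
{d,g} ∨ {a,d,g} = {a,d,g}
{a} ∧ {a,d} = {a}
∅ ∨ {g} = {g}
{a} ∨ {g} = {a,g}
{a,d,g} ∧ {a,g} = {a,g}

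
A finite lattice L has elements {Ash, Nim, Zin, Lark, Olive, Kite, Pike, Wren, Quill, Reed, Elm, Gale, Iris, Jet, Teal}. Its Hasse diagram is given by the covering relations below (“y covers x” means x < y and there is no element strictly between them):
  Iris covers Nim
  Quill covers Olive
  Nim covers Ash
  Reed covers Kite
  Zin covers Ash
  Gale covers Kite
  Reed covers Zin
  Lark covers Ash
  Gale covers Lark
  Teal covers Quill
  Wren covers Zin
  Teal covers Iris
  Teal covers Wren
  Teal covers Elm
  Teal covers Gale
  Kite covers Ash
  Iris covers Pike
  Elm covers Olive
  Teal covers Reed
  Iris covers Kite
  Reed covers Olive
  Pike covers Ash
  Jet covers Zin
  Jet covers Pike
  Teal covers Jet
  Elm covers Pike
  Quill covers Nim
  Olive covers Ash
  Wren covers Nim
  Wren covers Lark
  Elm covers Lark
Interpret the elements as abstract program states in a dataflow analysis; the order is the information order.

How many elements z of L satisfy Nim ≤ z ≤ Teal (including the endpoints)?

The interval [Nim, Teal] = {Iris, Nim, Quill, Teal, Wren}, which has 5 elements.

5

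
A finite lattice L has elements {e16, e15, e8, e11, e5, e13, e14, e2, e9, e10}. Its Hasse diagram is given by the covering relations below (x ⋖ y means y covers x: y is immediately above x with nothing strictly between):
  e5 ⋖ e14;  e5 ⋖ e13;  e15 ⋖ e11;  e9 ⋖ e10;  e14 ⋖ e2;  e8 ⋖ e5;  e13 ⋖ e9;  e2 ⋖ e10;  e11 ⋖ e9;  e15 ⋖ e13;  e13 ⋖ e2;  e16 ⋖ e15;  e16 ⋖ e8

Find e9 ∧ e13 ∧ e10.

e13

Common lower bounds of {e9, e13, e10}: e13, e15, e16, e5, e8.
The greatest among these is e13.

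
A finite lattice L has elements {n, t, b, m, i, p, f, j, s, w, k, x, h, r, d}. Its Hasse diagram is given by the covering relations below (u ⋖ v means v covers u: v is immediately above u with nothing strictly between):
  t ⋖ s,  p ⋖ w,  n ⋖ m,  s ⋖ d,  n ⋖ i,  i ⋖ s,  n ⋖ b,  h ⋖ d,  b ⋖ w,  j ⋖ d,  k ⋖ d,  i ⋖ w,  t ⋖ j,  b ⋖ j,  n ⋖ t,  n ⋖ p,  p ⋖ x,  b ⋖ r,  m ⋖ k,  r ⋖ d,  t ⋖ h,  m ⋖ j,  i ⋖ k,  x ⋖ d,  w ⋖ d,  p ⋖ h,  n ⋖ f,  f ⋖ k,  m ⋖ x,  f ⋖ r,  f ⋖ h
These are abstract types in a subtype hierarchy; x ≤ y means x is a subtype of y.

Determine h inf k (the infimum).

Common lower bounds of {h, k}: f, n.
The greatest among these is f.

f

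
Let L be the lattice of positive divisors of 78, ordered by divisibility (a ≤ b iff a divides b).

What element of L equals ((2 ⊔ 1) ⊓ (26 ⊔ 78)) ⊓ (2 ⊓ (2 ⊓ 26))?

2 ∨ 1 = 2
26 ∨ 78 = 78
2 ∧ 78 = 2
2 ∧ 26 = 2
2 ∧ 2 = 2
2 ∧ 2 = 2

2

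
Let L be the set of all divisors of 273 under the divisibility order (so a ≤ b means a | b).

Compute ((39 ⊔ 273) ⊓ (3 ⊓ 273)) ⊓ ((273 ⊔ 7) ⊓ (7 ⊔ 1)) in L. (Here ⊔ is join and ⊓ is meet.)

1

39 ∨ 273 = 273
3 ∧ 273 = 3
273 ∧ 3 = 3
273 ∨ 7 = 273
7 ∨ 1 = 7
273 ∧ 7 = 7
3 ∧ 7 = 1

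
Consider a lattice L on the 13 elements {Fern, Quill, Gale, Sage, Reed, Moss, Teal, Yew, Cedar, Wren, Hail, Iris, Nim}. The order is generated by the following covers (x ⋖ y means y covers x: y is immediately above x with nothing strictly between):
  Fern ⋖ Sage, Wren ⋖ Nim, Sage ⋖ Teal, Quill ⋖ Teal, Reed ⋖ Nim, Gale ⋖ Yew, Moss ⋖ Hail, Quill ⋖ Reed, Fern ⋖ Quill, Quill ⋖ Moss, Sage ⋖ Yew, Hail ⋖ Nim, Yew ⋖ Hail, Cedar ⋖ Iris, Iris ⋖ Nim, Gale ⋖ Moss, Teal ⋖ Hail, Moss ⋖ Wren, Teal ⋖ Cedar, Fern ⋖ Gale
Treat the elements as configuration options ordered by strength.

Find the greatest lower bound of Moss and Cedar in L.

Quill

Common lower bounds of {Moss, Cedar}: Fern, Quill.
The greatest among these is Quill.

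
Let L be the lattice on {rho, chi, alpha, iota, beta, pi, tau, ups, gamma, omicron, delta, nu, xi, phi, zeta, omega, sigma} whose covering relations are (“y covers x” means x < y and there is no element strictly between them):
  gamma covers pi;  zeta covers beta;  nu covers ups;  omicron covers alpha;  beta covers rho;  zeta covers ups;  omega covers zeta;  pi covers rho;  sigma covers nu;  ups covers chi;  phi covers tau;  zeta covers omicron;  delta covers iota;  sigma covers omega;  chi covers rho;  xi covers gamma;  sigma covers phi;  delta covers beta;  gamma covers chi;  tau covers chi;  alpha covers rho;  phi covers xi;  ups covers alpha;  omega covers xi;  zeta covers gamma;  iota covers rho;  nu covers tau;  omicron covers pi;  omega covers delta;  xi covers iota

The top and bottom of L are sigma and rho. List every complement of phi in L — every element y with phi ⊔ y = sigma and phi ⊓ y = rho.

alpha, beta

Need y with phi ∨ y = sigma and phi ∧ y = rho.
Checking each element gives: alpha, beta.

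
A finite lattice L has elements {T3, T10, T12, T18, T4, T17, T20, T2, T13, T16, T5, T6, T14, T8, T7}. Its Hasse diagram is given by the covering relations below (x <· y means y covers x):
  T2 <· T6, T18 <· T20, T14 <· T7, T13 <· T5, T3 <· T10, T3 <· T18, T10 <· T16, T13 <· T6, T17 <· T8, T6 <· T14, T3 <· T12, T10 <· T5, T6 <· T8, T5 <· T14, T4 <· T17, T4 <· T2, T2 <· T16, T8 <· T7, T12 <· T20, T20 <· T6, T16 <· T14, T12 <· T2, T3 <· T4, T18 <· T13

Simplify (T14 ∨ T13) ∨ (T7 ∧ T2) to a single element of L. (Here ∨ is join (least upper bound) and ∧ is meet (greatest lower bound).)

T14

T14 ∨ T13 = T14
T7 ∧ T2 = T2
T14 ∨ T2 = T14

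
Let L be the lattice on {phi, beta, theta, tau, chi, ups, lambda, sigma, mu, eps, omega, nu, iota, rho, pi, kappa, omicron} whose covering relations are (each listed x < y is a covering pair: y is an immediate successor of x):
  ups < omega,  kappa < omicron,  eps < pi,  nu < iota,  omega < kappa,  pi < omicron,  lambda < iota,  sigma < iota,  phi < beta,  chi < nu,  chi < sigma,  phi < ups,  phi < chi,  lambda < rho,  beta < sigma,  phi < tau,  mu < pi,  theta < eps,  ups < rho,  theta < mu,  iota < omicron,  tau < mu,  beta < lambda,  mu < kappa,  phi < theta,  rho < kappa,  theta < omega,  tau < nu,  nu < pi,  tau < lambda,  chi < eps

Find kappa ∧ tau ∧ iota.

Common lower bounds of {kappa, tau, iota}: phi, tau.
The greatest among these is tau.

tau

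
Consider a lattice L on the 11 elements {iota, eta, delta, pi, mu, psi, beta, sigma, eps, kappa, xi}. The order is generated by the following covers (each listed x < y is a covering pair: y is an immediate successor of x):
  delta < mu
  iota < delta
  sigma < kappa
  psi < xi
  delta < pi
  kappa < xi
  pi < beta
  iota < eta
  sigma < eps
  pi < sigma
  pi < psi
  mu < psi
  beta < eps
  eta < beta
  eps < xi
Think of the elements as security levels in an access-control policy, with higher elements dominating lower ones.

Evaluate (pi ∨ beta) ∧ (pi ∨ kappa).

pi ∨ beta = beta
pi ∨ kappa = kappa
beta ∧ kappa = pi

pi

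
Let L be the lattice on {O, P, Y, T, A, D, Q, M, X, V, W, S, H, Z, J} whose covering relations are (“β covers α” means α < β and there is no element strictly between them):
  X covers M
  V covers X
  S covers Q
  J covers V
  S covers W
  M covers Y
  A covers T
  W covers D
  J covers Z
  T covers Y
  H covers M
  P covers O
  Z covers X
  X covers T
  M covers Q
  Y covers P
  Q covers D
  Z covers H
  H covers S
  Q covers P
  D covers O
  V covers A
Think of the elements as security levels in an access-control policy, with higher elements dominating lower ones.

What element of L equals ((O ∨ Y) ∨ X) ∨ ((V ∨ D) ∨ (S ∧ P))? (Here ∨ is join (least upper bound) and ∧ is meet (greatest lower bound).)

V

O ∨ Y = Y
Y ∨ X = X
V ∨ D = V
S ∧ P = P
V ∨ P = V
X ∨ V = V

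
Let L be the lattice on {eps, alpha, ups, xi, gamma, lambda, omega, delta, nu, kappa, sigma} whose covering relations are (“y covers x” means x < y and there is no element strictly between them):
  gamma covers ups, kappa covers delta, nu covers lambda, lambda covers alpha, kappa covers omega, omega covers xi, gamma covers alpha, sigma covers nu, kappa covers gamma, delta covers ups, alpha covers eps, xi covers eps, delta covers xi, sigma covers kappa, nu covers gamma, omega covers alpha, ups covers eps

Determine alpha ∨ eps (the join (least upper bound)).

alpha

Common upper bounds of {alpha, eps}: alpha, gamma, kappa, lambda, nu, omega, sigma.
The least among these is alpha.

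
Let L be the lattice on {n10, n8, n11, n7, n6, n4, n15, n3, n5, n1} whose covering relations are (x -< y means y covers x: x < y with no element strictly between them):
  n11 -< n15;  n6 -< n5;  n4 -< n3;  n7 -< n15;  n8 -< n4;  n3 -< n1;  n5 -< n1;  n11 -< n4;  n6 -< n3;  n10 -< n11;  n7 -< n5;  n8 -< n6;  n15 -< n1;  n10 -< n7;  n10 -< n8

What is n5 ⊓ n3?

n6

Common lower bounds of {n5, n3}: n10, n6, n8.
The greatest among these is n6.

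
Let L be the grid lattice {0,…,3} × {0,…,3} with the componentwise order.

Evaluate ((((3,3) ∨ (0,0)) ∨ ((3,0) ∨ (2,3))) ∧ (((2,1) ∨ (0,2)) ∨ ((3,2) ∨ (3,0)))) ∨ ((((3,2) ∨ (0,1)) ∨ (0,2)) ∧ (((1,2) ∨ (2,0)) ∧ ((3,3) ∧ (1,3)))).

(3,2)

(3,3) ∨ (0,0) = (3,3)
(3,0) ∨ (2,3) = (3,3)
(3,3) ∨ (3,3) = (3,3)
(2,1) ∨ (0,2) = (2,2)
(3,2) ∨ (3,0) = (3,2)
(2,2) ∨ (3,2) = (3,2)
(3,3) ∧ (3,2) = (3,2)
(3,2) ∨ (0,1) = (3,2)
(3,2) ∨ (0,2) = (3,2)
(1,2) ∨ (2,0) = (2,2)
(3,3) ∧ (1,3) = (1,3)
(2,2) ∧ (1,3) = (1,2)
(3,2) ∧ (1,2) = (1,2)
(3,2) ∨ (1,2) = (3,2)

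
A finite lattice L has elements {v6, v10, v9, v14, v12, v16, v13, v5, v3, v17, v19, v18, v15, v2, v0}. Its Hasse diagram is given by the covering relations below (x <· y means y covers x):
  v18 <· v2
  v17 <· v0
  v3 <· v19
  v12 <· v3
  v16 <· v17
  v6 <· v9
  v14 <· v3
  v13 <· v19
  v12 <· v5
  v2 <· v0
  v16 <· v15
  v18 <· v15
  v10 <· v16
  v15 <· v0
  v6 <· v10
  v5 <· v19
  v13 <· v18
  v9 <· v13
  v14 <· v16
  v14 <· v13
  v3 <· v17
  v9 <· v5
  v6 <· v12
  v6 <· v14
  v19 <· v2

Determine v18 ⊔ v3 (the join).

v2

Common upper bounds of {v18, v3}: v0, v2.
The least among these is v2.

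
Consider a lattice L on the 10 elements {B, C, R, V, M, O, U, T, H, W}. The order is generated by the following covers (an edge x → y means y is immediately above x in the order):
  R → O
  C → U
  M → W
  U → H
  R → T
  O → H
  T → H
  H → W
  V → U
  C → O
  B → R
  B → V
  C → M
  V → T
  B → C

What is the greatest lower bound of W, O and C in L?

Common lower bounds of {W, O, C}: B, C.
The greatest among these is C.

C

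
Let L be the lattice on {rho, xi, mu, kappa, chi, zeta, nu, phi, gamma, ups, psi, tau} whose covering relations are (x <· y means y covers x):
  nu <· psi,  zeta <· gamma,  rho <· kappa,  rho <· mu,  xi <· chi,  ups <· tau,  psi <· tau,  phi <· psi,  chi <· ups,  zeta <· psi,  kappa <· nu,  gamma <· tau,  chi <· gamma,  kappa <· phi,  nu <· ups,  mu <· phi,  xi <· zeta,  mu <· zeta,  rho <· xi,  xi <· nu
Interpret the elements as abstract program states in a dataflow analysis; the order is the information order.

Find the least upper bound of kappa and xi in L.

Common upper bounds of {kappa, xi}: nu, psi, tau, ups.
The least among these is nu.

nu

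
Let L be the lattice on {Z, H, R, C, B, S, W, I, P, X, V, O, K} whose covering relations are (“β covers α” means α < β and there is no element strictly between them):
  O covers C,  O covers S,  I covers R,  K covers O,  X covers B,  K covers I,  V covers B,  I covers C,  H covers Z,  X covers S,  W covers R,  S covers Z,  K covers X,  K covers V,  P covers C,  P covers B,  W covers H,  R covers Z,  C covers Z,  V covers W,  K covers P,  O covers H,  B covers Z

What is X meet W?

Z

Common lower bounds of {X, W}: Z.
The greatest among these is Z.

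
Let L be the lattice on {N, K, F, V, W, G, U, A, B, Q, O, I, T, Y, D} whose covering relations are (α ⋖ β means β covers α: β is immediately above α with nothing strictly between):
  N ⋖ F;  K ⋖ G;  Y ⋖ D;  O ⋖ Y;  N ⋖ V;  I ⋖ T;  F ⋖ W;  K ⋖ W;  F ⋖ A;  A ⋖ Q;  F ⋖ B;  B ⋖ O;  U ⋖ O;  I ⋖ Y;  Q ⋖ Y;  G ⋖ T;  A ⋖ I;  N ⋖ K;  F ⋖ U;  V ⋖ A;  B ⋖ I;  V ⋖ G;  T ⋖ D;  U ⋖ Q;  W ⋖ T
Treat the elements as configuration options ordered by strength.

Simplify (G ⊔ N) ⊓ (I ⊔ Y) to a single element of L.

V

G ∨ N = G
I ∨ Y = Y
G ∧ Y = V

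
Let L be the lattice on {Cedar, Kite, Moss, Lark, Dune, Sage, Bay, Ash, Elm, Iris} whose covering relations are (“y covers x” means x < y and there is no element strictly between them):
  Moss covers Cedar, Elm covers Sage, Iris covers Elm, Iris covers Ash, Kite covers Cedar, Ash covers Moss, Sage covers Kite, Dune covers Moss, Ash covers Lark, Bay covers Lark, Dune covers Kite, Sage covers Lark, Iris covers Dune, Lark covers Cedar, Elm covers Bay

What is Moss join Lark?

Ash

Common upper bounds of {Moss, Lark}: Ash, Iris.
The least among these is Ash.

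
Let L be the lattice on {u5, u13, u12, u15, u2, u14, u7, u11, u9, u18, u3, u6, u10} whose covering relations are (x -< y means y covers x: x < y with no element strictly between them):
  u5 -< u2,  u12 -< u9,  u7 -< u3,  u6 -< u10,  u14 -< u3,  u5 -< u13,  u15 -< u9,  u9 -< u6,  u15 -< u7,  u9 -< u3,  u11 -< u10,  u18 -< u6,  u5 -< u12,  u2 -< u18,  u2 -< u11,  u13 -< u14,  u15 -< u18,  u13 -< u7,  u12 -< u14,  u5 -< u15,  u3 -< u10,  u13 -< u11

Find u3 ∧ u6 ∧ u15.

u15

Common lower bounds of {u3, u6, u15}: u15, u5.
The greatest among these is u15.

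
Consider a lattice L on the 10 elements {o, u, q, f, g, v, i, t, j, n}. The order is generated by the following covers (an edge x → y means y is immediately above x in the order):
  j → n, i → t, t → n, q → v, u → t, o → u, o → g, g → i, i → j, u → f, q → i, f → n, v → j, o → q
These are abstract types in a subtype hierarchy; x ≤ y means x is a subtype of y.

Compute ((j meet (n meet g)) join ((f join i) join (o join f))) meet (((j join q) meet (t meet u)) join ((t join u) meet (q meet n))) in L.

n ∧ g = g
j ∧ g = g
f ∨ i = n
o ∨ f = f
n ∨ f = n
g ∨ n = n
j ∨ q = j
t ∧ u = u
j ∧ u = o
t ∨ u = t
q ∧ n = q
t ∧ q = q
o ∨ q = q
n ∧ q = q

q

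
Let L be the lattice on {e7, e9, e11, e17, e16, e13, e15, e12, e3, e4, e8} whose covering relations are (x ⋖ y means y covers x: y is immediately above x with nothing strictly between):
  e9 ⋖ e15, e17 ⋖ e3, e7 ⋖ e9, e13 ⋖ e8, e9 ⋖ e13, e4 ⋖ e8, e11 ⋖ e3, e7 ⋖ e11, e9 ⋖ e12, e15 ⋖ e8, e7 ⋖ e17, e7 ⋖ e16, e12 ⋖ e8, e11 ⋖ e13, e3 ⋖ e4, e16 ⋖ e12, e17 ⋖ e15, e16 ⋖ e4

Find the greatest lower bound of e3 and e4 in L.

e3

Common lower bounds of {e3, e4}: e11, e17, e3, e7.
The greatest among these is e3.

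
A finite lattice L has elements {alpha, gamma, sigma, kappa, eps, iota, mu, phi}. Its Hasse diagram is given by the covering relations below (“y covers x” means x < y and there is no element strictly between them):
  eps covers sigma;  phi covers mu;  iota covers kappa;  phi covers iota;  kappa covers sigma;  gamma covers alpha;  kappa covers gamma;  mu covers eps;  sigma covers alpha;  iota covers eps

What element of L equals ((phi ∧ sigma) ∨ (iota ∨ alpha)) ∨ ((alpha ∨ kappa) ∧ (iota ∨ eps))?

iota

phi ∧ sigma = sigma
iota ∨ alpha = iota
sigma ∨ iota = iota
alpha ∨ kappa = kappa
iota ∨ eps = iota
kappa ∧ iota = kappa
iota ∨ kappa = iota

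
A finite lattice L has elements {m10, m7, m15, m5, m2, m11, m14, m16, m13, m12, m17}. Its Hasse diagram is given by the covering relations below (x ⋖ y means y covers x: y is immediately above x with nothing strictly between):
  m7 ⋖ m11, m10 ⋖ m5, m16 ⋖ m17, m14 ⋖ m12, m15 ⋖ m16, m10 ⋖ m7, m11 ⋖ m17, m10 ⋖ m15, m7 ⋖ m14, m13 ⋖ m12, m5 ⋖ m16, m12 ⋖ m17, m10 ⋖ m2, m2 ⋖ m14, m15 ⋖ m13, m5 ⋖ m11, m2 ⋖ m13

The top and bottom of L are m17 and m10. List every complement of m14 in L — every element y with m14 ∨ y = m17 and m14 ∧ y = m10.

m16, m5

Need y with m14 ∨ y = m17 and m14 ∧ y = m10.
Checking each element gives: m16, m5.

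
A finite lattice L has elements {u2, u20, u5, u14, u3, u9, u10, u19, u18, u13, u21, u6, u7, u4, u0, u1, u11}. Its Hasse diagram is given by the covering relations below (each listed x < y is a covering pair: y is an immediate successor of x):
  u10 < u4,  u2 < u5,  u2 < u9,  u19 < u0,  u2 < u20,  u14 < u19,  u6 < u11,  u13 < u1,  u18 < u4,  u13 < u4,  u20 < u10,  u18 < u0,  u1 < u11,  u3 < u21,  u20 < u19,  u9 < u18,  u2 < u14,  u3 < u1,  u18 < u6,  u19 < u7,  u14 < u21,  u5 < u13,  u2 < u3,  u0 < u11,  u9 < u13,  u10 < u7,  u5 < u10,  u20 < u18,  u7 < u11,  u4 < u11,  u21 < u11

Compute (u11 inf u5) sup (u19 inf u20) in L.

u10

u11 ∧ u5 = u5
u19 ∧ u20 = u20
u5 ∨ u20 = u10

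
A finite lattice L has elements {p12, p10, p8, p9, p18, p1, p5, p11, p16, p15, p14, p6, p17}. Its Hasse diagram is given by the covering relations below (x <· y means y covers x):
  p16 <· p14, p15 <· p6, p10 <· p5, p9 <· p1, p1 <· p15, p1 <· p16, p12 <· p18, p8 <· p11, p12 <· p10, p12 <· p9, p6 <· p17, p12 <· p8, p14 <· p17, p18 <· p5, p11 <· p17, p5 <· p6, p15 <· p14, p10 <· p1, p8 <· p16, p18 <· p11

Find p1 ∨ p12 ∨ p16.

p16

Common upper bounds of {p1, p12, p16}: p14, p16, p17.
The least among these is p16.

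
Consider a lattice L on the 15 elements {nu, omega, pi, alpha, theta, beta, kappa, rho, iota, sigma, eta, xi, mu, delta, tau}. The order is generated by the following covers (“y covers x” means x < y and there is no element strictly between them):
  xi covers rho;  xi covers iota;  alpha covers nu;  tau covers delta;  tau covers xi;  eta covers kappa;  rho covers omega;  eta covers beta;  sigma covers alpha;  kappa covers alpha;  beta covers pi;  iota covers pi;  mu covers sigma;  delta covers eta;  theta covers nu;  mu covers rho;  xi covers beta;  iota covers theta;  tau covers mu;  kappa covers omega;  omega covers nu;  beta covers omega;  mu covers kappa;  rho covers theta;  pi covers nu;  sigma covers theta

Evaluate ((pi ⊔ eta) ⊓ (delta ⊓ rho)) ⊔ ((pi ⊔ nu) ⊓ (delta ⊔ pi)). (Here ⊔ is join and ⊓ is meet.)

beta

pi ∨ eta = eta
delta ∧ rho = omega
eta ∧ omega = omega
pi ∨ nu = pi
delta ∨ pi = delta
pi ∧ delta = pi
omega ∨ pi = beta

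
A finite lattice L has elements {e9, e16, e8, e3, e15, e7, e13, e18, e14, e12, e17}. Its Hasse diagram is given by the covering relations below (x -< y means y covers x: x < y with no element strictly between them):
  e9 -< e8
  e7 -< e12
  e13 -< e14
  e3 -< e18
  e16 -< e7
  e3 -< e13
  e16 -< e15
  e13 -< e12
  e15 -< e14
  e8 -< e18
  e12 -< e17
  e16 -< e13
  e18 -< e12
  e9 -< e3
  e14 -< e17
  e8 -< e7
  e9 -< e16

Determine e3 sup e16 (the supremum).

Common upper bounds of {e3, e16}: e12, e13, e14, e17.
The least among these is e13.

e13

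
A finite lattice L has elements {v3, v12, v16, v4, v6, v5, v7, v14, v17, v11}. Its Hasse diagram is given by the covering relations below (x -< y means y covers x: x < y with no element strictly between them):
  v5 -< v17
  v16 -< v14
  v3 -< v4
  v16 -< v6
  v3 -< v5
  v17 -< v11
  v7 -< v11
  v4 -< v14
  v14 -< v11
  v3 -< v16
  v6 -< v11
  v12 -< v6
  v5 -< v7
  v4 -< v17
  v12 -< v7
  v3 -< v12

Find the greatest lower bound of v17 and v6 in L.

v3

Common lower bounds of {v17, v6}: v3.
The greatest among these is v3.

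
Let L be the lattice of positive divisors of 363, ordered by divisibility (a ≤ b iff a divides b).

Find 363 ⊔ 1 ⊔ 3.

In the divisibility order, the join is the least common multiple: lcm(363, 1, 3) = 363.

363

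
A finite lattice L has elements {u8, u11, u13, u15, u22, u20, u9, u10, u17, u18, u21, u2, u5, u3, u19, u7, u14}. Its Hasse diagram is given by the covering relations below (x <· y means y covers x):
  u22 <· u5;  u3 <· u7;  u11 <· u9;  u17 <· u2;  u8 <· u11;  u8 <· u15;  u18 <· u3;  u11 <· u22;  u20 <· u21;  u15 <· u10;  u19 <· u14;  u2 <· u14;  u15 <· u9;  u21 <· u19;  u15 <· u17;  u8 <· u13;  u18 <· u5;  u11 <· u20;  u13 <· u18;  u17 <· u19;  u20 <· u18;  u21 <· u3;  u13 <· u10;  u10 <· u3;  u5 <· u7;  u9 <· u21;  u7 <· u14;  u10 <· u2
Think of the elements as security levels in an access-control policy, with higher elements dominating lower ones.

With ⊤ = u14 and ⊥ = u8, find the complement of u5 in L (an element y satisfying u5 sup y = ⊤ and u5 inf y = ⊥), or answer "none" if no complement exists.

u17

Need y with u5 ∨ y = u14 and u5 ∧ y = u8.
Checking each element gives: u17.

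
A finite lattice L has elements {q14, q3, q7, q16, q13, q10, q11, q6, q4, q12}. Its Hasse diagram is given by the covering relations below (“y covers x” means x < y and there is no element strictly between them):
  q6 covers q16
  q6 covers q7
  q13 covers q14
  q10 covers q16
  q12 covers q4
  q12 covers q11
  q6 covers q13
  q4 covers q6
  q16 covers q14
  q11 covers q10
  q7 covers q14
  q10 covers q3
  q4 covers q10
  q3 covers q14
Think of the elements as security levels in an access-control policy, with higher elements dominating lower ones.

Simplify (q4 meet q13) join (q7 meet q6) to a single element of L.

q6

q4 ∧ q13 = q13
q7 ∧ q6 = q7
q13 ∨ q7 = q6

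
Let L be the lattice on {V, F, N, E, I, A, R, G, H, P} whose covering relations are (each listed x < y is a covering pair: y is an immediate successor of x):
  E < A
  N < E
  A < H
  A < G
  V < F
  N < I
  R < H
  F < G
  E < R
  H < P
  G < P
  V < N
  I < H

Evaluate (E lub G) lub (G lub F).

E ∨ G = G
G ∨ F = G
G ∨ G = G

G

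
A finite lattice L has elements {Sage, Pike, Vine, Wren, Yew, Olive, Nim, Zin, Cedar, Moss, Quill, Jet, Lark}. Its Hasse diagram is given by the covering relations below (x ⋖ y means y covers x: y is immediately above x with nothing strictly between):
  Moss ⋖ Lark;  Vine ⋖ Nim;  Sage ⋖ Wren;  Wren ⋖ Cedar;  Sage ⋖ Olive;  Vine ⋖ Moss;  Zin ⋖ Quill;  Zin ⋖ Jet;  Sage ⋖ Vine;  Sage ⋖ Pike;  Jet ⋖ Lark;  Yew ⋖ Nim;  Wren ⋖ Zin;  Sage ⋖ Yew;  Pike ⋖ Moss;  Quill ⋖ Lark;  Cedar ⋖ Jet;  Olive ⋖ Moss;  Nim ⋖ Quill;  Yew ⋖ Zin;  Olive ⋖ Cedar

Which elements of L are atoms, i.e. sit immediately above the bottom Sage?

Olive, Pike, Vine, Wren, Yew

The atoms are exactly the elements that cover Sage: Olive, Pike, Vine, Wren, Yew.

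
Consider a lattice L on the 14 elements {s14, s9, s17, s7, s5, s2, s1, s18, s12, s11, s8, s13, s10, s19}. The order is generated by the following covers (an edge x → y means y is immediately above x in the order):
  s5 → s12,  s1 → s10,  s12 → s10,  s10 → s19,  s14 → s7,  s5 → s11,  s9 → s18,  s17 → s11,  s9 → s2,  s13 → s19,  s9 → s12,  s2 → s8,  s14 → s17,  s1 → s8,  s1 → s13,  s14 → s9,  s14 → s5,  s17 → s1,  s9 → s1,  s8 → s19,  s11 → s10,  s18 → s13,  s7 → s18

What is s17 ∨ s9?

s1

Common upper bounds of {s17, s9}: s1, s10, s13, s19, s8.
The least among these is s1.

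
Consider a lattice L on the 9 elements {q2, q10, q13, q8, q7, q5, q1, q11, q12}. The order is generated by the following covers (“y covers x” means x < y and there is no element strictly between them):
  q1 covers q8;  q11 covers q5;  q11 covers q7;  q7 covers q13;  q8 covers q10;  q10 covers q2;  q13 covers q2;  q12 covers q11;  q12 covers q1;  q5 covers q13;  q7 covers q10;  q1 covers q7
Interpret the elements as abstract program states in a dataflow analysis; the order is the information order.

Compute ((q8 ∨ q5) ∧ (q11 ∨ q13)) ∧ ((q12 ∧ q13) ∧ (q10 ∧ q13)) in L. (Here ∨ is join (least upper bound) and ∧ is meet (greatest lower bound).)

q8 ∨ q5 = q12
q11 ∨ q13 = q11
q12 ∧ q11 = q11
q12 ∧ q13 = q13
q10 ∧ q13 = q2
q13 ∧ q2 = q2
q11 ∧ q2 = q2

q2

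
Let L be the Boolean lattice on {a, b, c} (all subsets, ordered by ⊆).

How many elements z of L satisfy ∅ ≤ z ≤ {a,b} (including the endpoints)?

The interval [∅, {a,b}] = {{a,b}, {a}, {b}, ∅}, which has 4 elements.

4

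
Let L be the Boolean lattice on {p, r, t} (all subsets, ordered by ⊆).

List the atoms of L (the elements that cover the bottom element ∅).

{p}, {r}, {t}

The atoms are exactly the elements that cover ∅: {p}, {r}, {t}.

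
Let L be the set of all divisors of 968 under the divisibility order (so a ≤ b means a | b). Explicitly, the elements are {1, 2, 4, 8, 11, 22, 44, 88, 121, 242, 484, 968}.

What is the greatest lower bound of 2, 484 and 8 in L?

2

Common lower bounds of {2, 484, 8}: 1, 2.
The greatest among these is 2.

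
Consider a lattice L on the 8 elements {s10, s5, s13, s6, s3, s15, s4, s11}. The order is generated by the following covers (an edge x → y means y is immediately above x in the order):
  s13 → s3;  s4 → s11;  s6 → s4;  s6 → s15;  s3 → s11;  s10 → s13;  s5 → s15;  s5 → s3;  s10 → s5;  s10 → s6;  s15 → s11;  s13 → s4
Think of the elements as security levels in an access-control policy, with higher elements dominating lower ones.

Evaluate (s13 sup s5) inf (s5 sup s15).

s13 ∨ s5 = s3
s5 ∨ s15 = s15
s3 ∧ s15 = s5

s5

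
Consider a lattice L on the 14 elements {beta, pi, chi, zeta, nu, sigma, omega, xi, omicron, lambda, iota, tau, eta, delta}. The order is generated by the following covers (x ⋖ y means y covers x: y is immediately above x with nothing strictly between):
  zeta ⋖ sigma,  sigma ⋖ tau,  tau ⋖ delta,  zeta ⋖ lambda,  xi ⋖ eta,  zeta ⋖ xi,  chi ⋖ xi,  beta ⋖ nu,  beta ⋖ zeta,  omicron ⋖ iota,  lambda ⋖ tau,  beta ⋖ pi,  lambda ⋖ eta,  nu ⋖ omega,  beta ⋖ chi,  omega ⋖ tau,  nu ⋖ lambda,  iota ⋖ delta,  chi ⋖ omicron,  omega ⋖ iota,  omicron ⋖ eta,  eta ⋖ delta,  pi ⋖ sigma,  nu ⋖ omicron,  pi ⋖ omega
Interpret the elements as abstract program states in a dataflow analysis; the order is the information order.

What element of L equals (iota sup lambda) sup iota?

iota ∨ lambda = delta
delta ∨ iota = delta

delta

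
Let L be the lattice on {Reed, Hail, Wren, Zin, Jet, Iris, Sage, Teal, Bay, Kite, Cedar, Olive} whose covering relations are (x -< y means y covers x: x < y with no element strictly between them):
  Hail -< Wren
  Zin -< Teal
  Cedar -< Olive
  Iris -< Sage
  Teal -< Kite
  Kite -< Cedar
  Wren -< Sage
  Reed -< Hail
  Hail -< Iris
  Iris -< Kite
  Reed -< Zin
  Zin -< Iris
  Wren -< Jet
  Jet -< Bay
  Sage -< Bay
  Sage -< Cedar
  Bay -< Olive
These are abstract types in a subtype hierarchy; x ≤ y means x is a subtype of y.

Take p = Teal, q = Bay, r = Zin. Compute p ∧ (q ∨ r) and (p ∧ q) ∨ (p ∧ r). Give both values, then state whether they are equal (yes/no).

q ∨ r = Bay, so p ∧ (q ∨ r) = Teal ∧ Bay = Zin.
p ∧ q = Zin and p ∧ r = Zin, so (p ∧ q) ∨ (p ∧ r) = Zin ∨ Zin = Zin.
Equal: yes.

Zin; Zin; yes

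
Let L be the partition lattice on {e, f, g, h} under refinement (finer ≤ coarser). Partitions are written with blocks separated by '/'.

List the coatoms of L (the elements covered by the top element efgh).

The coatoms are exactly the elements covered by efgh: e/fgh, ef/gh, efg/h, efh/g, eg/fh, egh/f, eh/fg.

e/fgh, ef/gh, efg/h, efh/g, eg/fh, egh/f, eh/fg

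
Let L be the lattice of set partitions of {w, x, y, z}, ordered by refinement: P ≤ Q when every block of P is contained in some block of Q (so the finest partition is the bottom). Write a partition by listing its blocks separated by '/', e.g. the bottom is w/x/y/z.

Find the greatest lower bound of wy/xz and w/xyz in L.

w/xz/y

Common lower bounds of {wy/xz, w/xyz}: w/x/y/z, w/xz/y.
The greatest among these is w/xz/y.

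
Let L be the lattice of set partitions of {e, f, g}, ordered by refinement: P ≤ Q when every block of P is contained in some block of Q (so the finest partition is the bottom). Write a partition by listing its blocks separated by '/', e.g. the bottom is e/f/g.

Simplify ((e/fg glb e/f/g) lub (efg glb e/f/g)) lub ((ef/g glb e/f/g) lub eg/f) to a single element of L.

e/fg ∧ e/f/g = e/f/g
efg ∧ e/f/g = e/f/g
e/f/g ∨ e/f/g = e/f/g
ef/g ∧ e/f/g = e/f/g
e/f/g ∨ eg/f = eg/f
e/f/g ∨ eg/f = eg/f

eg/f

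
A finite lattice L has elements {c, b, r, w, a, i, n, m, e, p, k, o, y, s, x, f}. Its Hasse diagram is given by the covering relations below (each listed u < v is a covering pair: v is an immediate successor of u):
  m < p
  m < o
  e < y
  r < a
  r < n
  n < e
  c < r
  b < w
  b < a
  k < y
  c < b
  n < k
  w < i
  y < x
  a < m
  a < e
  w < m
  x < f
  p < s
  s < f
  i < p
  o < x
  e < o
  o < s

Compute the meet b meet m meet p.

b

Common lower bounds of {b, m, p}: b, c.
The greatest among these is b.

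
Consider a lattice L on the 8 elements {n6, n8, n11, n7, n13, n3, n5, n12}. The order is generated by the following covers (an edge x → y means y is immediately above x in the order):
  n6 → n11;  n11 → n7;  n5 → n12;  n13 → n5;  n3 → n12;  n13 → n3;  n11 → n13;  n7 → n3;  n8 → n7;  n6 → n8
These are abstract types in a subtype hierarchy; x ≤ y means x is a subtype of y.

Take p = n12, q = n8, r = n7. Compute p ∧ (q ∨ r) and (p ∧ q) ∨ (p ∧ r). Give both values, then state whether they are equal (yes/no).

n7; n7; yes

q ∨ r = n7, so p ∧ (q ∨ r) = n12 ∧ n7 = n7.
p ∧ q = n8 and p ∧ r = n7, so (p ∧ q) ∨ (p ∧ r) = n8 ∨ n7 = n7.
Equal: yes.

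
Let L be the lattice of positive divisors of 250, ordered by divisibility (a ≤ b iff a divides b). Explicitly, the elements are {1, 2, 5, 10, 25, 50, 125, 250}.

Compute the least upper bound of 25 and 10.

In the divisibility order, the join is the least common multiple: lcm(25, 10) = 50.

50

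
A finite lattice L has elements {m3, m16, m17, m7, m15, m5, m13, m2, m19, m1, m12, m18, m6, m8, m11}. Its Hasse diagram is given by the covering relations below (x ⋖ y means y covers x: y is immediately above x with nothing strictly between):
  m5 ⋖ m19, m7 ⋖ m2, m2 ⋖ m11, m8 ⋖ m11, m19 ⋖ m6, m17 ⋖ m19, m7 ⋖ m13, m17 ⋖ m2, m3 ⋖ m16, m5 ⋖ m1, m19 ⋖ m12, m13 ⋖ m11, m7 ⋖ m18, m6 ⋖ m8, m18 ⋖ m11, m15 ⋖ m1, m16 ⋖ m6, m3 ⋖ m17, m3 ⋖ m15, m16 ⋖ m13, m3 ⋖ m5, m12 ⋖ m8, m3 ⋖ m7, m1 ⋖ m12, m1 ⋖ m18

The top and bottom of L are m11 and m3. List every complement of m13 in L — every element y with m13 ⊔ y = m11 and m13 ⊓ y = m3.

Need y with m13 ∨ y = m11 and m13 ∧ y = m3.
Checking each element gives: m1, m12, m15, m17, m19, m5.

m1, m12, m15, m17, m19, m5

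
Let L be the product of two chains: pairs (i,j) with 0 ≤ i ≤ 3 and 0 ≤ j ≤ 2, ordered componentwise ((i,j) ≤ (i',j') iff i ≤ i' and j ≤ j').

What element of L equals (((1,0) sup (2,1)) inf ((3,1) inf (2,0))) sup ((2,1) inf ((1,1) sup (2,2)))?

(2,1)

(1,0) ∨ (2,1) = (2,1)
(3,1) ∧ (2,0) = (2,0)
(2,1) ∧ (2,0) = (2,0)
(1,1) ∨ (2,2) = (2,2)
(2,1) ∧ (2,2) = (2,1)
(2,0) ∨ (2,1) = (2,1)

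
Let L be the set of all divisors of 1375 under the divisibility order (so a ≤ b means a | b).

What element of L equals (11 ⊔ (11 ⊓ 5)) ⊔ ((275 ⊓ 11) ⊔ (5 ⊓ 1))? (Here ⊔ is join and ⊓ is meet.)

11 ∧ 5 = 1
11 ∨ 1 = 11
275 ∧ 11 = 11
5 ∧ 1 = 1
11 ∨ 1 = 11
11 ∨ 11 = 11

11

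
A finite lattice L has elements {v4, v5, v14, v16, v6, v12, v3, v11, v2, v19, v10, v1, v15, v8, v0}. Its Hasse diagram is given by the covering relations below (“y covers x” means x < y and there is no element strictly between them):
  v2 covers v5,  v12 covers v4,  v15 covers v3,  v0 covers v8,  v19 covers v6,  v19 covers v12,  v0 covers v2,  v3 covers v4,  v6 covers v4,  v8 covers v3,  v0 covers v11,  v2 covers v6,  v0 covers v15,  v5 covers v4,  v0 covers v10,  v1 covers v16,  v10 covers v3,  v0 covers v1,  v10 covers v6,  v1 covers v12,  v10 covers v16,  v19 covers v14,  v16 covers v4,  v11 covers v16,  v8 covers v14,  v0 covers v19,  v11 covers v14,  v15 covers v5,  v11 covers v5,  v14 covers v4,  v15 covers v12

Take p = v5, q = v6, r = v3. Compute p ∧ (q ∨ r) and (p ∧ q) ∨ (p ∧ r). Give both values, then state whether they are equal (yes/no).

v4; v4; yes

q ∨ r = v10, so p ∧ (q ∨ r) = v5 ∧ v10 = v4.
p ∧ q = v4 and p ∧ r = v4, so (p ∧ q) ∨ (p ∧ r) = v4 ∨ v4 = v4.
Equal: yes.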